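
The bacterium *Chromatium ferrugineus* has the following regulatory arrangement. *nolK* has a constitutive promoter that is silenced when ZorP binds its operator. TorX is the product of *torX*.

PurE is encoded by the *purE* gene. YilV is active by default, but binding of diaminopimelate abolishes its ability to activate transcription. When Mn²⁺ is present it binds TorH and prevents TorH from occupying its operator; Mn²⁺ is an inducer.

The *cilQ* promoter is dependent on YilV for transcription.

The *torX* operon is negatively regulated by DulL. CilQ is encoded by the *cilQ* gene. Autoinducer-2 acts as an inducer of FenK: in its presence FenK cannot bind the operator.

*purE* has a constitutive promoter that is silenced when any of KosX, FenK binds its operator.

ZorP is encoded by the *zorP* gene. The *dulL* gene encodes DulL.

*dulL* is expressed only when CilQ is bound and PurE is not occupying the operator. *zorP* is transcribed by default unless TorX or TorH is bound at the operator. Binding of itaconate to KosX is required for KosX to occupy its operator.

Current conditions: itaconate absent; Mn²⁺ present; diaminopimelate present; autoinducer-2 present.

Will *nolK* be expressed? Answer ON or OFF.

ON

Itaconate is absent, so KosX is inactive.
Autoinducer-2 is present, so FenK is inactive.
With no repressor bound, *purE* is transcribed.
So PurE is produced and active.
Diaminopimelate is present, so YilV is inactive.
Required activator YilV is absent, so *cilQ* is not transcribed.
So CilQ is not produced.
With repressor PurE bound, *dulL* is not transcribed.
So DulL is not produced.
With no repressor bound, *torX* is transcribed.
So TorX is produced and active.
Mn²⁺ is present, so TorH is inactive.
With repressor TorX bound, *zorP* is not transcribed.
So ZorP is not produced.
With no repressor bound, *nolK* is transcribed.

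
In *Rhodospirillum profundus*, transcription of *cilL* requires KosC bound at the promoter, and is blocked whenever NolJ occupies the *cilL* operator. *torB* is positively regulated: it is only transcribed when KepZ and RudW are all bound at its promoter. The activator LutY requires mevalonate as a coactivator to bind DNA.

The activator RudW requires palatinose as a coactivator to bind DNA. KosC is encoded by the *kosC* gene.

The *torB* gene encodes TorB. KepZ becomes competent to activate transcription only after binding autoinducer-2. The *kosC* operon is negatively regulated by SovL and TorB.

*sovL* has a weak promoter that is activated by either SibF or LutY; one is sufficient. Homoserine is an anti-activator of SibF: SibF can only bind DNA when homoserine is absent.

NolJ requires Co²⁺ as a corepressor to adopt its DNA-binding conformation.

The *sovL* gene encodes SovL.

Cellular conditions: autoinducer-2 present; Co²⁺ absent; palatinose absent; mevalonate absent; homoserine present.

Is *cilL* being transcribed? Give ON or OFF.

Co²⁺ is absent, so NolJ is inactive.
Homoserine is present, so SibF is inactive.
Mevalonate is absent, so LutY is inactive.
No activator is available at the *sovL* promoter, so *sovL* is not transcribed.
So SovL is not produced.
Autoinducer-2 is present, so KepZ is active.
Palatinose is absent, so RudW is inactive.
Required activator RudW is absent, so *torB* is not transcribed.
So TorB is not produced.
With no repressor bound, *kosC* is transcribed.
So KosC is produced and active.
No repressor is bound and KosC is active, so *cilL* is transcribed.

ON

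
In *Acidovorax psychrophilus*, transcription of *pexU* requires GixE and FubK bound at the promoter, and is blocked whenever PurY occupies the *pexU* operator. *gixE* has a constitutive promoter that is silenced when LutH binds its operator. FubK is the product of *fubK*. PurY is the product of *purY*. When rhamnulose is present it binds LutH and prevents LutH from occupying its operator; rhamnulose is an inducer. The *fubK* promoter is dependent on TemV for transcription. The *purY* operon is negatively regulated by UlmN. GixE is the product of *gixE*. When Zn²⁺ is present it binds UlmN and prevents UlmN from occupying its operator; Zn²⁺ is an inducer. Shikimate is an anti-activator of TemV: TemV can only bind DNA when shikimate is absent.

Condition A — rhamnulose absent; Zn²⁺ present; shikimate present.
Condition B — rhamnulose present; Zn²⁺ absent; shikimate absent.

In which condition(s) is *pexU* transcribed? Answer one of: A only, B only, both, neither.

Condition A:
Rhamnulose is absent, so LutH is active.
With repressor LutH bound, *gixE* is not transcribed.
So GixE is not produced.
Zn²⁺ is present, so UlmN is inactive.
With no repressor bound, *purY* is transcribed.
So PurY is produced and active.
Shikimate is present, so TemV is inactive.
Required activator TemV is absent, so *fubK* is not transcribed.
So FubK is not produced.
With repressor PurY bound, *pexU* is not transcribed.
→ *pexU* is OFF in A.
Condition B:
Rhamnulose is present, so LutH is inactive.
With no repressor bound, *gixE* is transcribed.
So GixE is produced and active.
Zn²⁺ is absent, so UlmN is active.
With repressor UlmN bound, *purY* is not transcribed.
So PurY is not produced.
Shikimate is absent, so TemV is active.
No repressor is bound and TemV is active, so *fubK* is transcribed.
So FubK is produced and active.
No repressor is bound and GixE and FubK are active, so *pexU* is transcribed.
→ *pexU* is ON in B.

B only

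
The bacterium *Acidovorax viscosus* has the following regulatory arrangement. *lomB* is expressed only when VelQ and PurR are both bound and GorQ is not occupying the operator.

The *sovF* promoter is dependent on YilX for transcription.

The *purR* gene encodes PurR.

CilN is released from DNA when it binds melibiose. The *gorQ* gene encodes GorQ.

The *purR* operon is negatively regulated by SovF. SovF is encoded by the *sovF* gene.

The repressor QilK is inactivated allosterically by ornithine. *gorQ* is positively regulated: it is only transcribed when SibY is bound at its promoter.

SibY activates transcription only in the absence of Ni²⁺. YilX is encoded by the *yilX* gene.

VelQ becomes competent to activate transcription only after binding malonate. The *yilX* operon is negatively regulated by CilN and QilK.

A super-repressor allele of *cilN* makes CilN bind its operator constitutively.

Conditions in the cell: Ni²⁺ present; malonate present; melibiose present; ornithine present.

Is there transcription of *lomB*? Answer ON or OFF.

ON

Ni²⁺ is present, so SibY is inactive.
Required activator SibY is absent, so *gorQ* is not transcribed.
So GorQ is not produced.
Malonate is present, so VelQ is active.
CilN is constitutively active in this strain.
Ornithine is present, so QilK is inactive.
With repressor CilN bound, *yilX* is not transcribed.
So YilX is not produced.
Required activator YilX is absent, so *sovF* is not transcribed.
So SovF is not produced.
With no repressor bound, *purR* is transcribed.
So PurR is produced and active.
No repressor is bound and VelQ and PurR are active, so *lomB* is transcribed.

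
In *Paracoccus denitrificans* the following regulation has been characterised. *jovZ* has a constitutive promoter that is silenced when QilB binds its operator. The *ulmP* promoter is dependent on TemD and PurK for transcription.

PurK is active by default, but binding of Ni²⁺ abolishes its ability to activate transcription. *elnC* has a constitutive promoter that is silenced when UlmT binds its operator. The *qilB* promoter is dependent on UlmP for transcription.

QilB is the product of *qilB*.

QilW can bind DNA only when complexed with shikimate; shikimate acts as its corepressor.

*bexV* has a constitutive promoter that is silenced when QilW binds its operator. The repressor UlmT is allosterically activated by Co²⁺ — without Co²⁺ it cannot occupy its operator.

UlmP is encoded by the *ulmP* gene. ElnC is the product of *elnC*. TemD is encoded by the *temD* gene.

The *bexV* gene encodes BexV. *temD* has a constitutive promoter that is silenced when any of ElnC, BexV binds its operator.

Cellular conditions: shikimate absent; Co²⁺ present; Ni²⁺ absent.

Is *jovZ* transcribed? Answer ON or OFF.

Co²⁺ is present, so UlmT is active.
With repressor UlmT bound, *elnC* is not transcribed.
So ElnC is not produced.
Shikimate is absent, so QilW is inactive.
With no repressor bound, *bexV* is transcribed.
So BexV is produced and active.
With repressor BexV bound, *temD* is not transcribed.
So TemD is not produced.
Ni²⁺ is absent, so PurK is active.
Required activator TemD is absent, so *ulmP* is not transcribed.
So UlmP is not produced.
Required activator UlmP is absent, so *qilB* is not transcribed.
So QilB is not produced.
With no repressor bound, *jovZ* is transcribed.

ON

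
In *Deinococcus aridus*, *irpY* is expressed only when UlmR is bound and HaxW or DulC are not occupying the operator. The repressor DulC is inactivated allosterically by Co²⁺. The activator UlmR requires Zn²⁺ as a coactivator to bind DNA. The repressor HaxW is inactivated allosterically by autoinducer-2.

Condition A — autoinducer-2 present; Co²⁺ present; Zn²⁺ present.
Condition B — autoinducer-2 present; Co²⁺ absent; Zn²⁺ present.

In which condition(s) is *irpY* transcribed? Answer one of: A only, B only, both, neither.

A only

Condition A:
Autoinducer-2 is present, so HaxW is inactive.
Co²⁺ is present, so DulC is inactive.
Zn²⁺ is present, so UlmR is active.
No repressor is bound and UlmR is active, so *irpY* is transcribed.
→ *irpY* is ON in A.
Condition B:
Autoinducer-2 is present, so HaxW is inactive.
Co²⁺ is absent, so DulC is active.
Zn²⁺ is present, so UlmR is active.
With repressor DulC bound, *irpY* is not transcribed.
→ *irpY* is OFF in B.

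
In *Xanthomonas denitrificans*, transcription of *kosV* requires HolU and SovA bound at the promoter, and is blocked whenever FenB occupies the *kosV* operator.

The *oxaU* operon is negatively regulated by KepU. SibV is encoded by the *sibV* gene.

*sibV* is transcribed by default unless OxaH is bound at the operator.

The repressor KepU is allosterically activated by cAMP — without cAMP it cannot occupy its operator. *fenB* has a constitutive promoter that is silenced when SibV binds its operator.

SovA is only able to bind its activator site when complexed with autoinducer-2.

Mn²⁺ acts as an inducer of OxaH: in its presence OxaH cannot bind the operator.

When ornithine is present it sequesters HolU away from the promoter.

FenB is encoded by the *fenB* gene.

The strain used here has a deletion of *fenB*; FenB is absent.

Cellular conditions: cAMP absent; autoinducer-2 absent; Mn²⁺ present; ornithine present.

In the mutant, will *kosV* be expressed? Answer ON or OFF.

Ornithine is present, so HolU is inactive.
FenB is non-functional in this strain, so it has no effect.
Autoinducer-2 is absent, so SovA is inactive.
Required activator HolU is absent, so *kosV* is not transcribed.

OFF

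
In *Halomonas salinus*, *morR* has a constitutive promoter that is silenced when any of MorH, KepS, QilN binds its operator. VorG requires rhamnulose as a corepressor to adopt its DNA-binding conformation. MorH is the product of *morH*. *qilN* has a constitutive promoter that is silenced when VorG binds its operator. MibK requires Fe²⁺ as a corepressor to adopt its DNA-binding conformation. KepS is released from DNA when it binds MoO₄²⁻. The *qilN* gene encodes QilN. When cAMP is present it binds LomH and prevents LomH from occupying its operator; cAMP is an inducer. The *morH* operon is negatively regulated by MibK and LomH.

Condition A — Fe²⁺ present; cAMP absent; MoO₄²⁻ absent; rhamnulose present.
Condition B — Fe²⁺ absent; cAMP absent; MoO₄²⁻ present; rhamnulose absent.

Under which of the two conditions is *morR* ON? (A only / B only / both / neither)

neither

Condition A:
Fe²⁺ is present, so MibK is active.
cAMP is absent, so LomH is active.
With repressor MibK bound, *morH* is not transcribed.
So MorH is not produced.
MoO₄²⁻ is absent, so KepS is active.
Rhamnulose is present, so VorG is active.
With repressor VorG bound, *qilN* is not transcribed.
So QilN is not produced.
With repressor KepS bound, *morR* is not transcribed.
→ *morR* is OFF in A.
Condition B:
Fe²⁺ is absent, so MibK is inactive.
cAMP is absent, so LomH is active.
With repressor LomH bound, *morH* is not transcribed.
So MorH is not produced.
MoO₄²⁻ is present, so KepS is inactive.
Rhamnulose is absent, so VorG is inactive.
With no repressor bound, *qilN* is transcribed.
So QilN is produced and active.
With repressor QilN bound, *morR* is not transcribed.
→ *morR* is OFF in B.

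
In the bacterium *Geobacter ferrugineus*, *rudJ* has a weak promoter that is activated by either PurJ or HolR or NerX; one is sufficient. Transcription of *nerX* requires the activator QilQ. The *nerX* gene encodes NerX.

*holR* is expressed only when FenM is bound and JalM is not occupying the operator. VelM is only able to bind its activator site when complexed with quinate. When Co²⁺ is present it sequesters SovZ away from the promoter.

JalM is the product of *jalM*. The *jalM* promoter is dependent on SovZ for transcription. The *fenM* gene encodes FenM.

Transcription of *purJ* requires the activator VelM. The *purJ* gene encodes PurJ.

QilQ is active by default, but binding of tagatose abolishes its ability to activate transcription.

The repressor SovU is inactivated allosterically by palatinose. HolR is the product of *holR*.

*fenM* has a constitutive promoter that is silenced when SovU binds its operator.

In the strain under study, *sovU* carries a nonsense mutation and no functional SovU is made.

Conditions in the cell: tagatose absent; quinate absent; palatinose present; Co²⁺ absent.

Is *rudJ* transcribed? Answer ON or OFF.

Quinate is absent, so VelM is inactive.
Required activator VelM is absent, so *purJ* is not transcribed.
So PurJ is not produced.
Co²⁺ is absent, so SovZ is active.
No repressor is bound and SovZ is active, so *jalM* is transcribed.
So JalM is produced and active.
SovU is non-functional in this strain, so it has no effect.
With no repressor bound, *fenM* is transcribed.
So FenM is produced and active.
With repressor JalM bound, *holR* is not transcribed.
So HolR is not produced.
Tagatose is absent, so QilQ is active.
No repressor is bound and QilQ is active, so *nerX* is transcribed.
So NerX is produced and active.
Activator NerX is present, so *rudJ* is transcribed.

ON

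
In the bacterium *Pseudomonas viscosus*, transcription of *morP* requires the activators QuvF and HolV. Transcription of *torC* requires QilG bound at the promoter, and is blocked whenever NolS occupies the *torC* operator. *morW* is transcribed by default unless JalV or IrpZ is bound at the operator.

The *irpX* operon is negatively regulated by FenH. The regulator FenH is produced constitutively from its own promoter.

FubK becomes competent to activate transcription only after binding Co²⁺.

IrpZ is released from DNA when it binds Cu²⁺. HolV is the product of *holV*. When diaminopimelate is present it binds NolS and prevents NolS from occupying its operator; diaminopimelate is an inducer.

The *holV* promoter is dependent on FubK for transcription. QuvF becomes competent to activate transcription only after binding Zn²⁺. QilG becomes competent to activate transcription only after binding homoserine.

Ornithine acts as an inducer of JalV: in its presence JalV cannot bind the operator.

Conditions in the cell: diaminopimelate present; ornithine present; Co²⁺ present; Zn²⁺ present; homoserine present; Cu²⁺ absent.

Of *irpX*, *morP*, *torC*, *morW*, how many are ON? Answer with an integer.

FenH is produced constitutively and is active.
With repressor FenH bound, *irpX* is not transcribed.
→ *irpX* is OFF.
Zn²⁺ is present, so QuvF is active.
Co²⁺ is present, so FubK is active.
No repressor is bound and FubK is active, so *holV* is transcribed.
So HolV is produced and active.
No repressor is bound and QuvF and HolV are active, so *morP* is transcribed.
→ *morP* is ON.
Homoserine is present, so QilG is active.
Diaminopimelate is present, so NolS is inactive.
No repressor is bound and QilG is active, so *torC* is transcribed.
→ *torC* is ON.
Ornithine is present, so JalV is inactive.
Cu²⁺ is absent, so IrpZ is active.
With repressor IrpZ bound, *morW* is not transcribed.
→ *morW* is OFF.
2 of the 4 genes are transcribed.

2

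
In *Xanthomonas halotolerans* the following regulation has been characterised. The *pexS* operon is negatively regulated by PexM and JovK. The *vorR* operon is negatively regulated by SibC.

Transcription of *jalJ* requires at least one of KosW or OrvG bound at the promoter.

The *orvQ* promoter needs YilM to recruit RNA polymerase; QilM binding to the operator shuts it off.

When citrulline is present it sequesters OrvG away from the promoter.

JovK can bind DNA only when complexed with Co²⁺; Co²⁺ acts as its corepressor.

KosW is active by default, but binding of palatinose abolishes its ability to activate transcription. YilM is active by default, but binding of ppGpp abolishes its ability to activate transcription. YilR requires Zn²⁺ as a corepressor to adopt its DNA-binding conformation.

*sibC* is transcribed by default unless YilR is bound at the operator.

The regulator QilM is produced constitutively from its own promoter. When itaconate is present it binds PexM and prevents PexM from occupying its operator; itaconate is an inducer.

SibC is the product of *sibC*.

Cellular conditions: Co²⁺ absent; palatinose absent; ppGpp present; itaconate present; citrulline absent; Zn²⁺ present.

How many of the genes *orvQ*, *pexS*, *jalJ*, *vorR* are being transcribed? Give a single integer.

3

ppGpp is present, so YilM is inactive.
QilM is produced constitutively and is active.
With repressor QilM bound, *orvQ* is not transcribed.
→ *orvQ* is OFF.
Itaconate is present, so PexM is inactive.
Co²⁺ is absent, so JovK is inactive.
With no repressor bound, *pexS* is transcribed.
→ *pexS* is ON.
Palatinose is absent, so KosW is active.
Citrulline is absent, so OrvG is active.
Activator KosW is present, so *jalJ* is transcribed.
→ *jalJ* is ON.
Zn²⁺ is present, so YilR is active.
With repressor YilR bound, *sibC* is not transcribed.
So SibC is not produced.
With no repressor bound, *vorR* is transcribed.
→ *vorR* is ON.
3 of the 4 genes are transcribed.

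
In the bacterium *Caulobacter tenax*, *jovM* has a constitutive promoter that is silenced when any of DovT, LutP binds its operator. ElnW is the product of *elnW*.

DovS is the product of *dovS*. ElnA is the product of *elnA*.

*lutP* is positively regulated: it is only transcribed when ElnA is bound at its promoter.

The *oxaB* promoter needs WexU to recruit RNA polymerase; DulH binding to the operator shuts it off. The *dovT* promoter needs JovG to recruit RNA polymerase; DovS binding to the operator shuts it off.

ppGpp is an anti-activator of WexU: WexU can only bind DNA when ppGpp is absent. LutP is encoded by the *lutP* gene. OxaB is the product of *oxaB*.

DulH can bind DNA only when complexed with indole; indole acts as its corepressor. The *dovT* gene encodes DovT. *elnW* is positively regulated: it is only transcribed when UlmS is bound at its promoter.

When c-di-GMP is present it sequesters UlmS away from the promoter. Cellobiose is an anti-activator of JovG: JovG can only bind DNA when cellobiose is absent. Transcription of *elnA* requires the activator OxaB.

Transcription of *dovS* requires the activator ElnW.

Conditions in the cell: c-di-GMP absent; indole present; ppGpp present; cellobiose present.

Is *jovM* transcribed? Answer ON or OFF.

ON

Cellobiose is present, so JovG is inactive.
c-di-GMP is absent, so UlmS is active.
No repressor is bound and UlmS is active, so *elnW* is transcribed.
So ElnW is produced and active.
No repressor is bound and ElnW is active, so *dovS* is transcribed.
So DovS is produced and active.
With repressor DovS bound, *dovT* is not transcribed.
So DovT is not produced.
Indole is present, so DulH is active.
ppGpp is present, so WexU is inactive.
With repressor DulH bound, *oxaB* is not transcribed.
So OxaB is not produced.
Required activator OxaB is absent, so *elnA* is not transcribed.
So ElnA is not produced.
Required activator ElnA is absent, so *lutP* is not transcribed.
So LutP is not produced.
With no repressor bound, *jovM* is transcribed.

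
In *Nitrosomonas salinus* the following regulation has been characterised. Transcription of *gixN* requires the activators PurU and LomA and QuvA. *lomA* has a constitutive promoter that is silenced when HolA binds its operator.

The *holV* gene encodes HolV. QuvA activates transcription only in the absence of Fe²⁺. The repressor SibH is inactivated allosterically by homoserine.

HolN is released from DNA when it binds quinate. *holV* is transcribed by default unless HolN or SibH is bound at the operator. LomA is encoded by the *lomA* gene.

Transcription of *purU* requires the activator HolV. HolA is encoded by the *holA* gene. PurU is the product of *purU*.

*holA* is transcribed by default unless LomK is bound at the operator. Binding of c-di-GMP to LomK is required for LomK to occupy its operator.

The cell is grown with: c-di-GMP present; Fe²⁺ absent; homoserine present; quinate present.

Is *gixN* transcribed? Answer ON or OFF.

ON

Quinate is present, so HolN is inactive.
Homoserine is present, so SibH is inactive.
With no repressor bound, *holV* is transcribed.
So HolV is produced and active.
No repressor is bound and HolV is active, so *purU* is transcribed.
So PurU is produced and active.
c-di-GMP is present, so LomK is active.
With repressor LomK bound, *holA* is not transcribed.
So HolA is not produced.
With no repressor bound, *lomA* is transcribed.
So LomA is produced and active.
Fe²⁺ is absent, so QuvA is active.
No repressor is bound and PurU and LomA and QuvA are active, so *gixN* is transcribed.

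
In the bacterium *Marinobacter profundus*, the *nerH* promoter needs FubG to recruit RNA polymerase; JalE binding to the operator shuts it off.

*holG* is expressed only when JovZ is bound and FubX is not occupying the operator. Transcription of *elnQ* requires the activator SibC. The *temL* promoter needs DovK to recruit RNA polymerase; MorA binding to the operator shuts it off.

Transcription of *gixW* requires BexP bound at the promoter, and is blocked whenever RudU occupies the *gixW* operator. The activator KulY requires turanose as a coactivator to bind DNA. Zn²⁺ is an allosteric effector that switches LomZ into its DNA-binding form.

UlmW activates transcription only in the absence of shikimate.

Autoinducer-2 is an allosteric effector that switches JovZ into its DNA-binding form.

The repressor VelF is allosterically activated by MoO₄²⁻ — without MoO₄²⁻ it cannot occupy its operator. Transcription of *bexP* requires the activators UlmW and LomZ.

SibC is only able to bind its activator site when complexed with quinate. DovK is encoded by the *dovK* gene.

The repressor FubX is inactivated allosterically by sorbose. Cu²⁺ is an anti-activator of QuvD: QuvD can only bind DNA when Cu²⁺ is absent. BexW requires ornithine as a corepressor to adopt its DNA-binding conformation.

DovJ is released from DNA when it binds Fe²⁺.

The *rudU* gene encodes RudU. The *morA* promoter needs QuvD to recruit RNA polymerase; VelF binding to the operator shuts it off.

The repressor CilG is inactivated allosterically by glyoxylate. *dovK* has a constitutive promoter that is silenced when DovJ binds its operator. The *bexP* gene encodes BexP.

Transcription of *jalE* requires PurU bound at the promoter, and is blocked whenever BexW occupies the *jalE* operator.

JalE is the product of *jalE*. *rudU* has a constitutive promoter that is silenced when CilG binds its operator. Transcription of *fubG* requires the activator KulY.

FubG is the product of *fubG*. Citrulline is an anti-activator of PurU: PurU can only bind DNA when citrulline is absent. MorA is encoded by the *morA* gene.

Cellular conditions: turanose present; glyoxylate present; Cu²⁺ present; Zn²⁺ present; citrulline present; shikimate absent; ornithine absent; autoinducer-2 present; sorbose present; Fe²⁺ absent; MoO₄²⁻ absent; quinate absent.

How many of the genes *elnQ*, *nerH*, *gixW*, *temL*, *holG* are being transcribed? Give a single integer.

Quinate is absent, so SibC is inactive.
Required activator SibC is absent, so *elnQ* is not transcribed.
→ *elnQ* is OFF.
Turanose is present, so KulY is active.
No repressor is bound and KulY is active, so *fubG* is transcribed.
So FubG is produced and active.
Ornithine is absent, so BexW is inactive.
Citrulline is present, so PurU is inactive.
Required activator PurU is absent, so *jalE* is not transcribed.
So JalE is not produced.
No repressor is bound and FubG is active, so *nerH* is transcribed.
→ *nerH* is ON.
Shikimate is absent, so UlmW is active.
Zn²⁺ is present, so LomZ is active.
No repressor is bound and UlmW and LomZ are active, so *bexP* is transcribed.
So BexP is produced and active.
Glyoxylate is present, so CilG is inactive.
With no repressor bound, *rudU* is transcribed.
So RudU is produced and active.
With repressor RudU bound, *gixW* is not transcribed.
→ *gixW* is OFF.
Fe²⁺ is absent, so DovJ is active.
With repressor DovJ bound, *dovK* is not transcribed.
So DovK is not produced.
MoO₄²⁻ is absent, so VelF is inactive.
Cu²⁺ is present, so QuvD is inactive.
Required activator QuvD is absent, so *morA* is not transcribed.
So MorA is not produced.
Required activator DovK is absent, so *temL* is not transcribed.
→ *temL* is OFF.
Autoinducer-2 is present, so JovZ is active.
Sorbose is present, so FubX is inactive.
No repressor is bound and JovZ is active, so *holG* is transcribed.
→ *holG* is ON.
2 of the 5 genes are transcribed.

2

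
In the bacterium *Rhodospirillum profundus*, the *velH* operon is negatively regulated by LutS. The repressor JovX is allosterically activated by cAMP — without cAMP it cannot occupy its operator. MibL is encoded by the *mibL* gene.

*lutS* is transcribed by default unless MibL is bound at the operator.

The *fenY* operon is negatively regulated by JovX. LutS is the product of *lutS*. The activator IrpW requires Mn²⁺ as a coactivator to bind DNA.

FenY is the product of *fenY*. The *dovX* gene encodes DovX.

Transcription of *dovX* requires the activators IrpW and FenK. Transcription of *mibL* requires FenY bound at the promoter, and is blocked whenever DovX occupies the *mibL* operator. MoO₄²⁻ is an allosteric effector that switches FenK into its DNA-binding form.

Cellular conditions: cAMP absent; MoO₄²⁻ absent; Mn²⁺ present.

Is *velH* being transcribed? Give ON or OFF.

cAMP is absent, so JovX is inactive.
With no repressor bound, *fenY* is transcribed.
So FenY is produced and active.
Mn²⁺ is present, so IrpW is active.
MoO₄²⁻ is absent, so FenK is inactive.
Required activator FenK is absent, so *dovX* is not transcribed.
So DovX is not produced.
No repressor is bound and FenY is active, so *mibL* is transcribed.
So MibL is produced and active.
With repressor MibL bound, *lutS* is not transcribed.
So LutS is not produced.
With no repressor bound, *velH* is transcribed.

ON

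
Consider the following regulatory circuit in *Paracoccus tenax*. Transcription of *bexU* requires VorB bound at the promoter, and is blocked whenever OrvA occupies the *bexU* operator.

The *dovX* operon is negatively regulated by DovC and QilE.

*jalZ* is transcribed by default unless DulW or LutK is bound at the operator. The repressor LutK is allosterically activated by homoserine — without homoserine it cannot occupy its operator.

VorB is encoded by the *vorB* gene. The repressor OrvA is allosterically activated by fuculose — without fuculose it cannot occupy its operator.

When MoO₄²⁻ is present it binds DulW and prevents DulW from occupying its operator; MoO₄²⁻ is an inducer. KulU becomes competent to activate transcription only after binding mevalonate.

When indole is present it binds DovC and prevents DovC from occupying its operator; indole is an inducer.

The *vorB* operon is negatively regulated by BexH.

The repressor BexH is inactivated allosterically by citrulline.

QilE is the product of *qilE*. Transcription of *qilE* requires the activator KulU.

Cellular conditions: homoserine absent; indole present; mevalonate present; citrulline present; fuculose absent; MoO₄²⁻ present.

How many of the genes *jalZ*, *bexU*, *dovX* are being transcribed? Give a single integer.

2

MoO₄²⁻ is present, so DulW is inactive.
Homoserine is absent, so LutK is inactive.
With no repressor bound, *jalZ* is transcribed.
→ *jalZ* is ON.
Citrulline is present, so BexH is inactive.
With no repressor bound, *vorB* is transcribed.
So VorB is produced and active.
Fuculose is absent, so OrvA is inactive.
No repressor is bound and VorB is active, so *bexU* is transcribed.
→ *bexU* is ON.
Indole is present, so DovC is inactive.
Mevalonate is present, so KulU is active.
No repressor is bound and KulU is active, so *qilE* is transcribed.
So QilE is produced and active.
With repressor QilE bound, *dovX* is not transcribed.
→ *dovX* is OFF.
2 of the 3 genes are transcribed.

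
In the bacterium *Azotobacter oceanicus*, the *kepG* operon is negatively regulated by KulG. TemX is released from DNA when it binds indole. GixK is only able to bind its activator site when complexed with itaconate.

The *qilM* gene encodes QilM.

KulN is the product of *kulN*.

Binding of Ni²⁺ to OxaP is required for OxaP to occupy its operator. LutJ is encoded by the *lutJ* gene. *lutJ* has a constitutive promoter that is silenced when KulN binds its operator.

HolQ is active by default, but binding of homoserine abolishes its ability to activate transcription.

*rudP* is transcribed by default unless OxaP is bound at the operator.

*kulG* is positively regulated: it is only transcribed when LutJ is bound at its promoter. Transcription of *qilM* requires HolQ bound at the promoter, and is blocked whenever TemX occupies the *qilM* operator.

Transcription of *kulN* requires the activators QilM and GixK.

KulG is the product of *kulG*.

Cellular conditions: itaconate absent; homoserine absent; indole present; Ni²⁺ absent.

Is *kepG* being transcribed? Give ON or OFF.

OFF

Indole is present, so TemX is inactive.
Homoserine is absent, so HolQ is active.
No repressor is bound and HolQ is active, so *qilM* is transcribed.
So QilM is produced and active.
Itaconate is absent, so GixK is inactive.
Required activator GixK is absent, so *kulN* is not transcribed.
So KulN is not produced.
With no repressor bound, *lutJ* is transcribed.
So LutJ is produced and active.
No repressor is bound and LutJ is active, so *kulG* is transcribed.
So KulG is produced and active.
With repressor KulG bound, *kepG* is not transcribed.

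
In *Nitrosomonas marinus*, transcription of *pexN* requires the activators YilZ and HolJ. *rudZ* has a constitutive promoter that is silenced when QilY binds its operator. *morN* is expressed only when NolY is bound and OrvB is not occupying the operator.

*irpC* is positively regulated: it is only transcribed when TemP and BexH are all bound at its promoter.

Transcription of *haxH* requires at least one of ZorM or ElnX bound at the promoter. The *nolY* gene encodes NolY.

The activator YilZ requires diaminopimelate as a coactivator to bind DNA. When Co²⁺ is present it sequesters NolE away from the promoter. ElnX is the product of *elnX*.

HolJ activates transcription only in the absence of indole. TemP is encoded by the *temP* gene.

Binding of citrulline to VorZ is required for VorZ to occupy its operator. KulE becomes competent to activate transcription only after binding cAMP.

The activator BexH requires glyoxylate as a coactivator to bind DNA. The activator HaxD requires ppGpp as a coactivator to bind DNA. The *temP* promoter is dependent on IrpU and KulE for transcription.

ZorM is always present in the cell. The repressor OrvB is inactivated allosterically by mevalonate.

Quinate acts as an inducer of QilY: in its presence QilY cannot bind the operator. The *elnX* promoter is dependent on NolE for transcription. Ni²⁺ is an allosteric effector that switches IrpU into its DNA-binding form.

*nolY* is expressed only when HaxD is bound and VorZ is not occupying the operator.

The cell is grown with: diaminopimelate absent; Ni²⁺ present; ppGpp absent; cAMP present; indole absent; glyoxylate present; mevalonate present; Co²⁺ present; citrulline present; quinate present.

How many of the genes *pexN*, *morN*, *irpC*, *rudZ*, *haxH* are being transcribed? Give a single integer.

3

Diaminopimelate is absent, so YilZ is inactive.
Indole is absent, so HolJ is active.
Required activator YilZ is absent, so *pexN* is not transcribed.
→ *pexN* is OFF.
Mevalonate is present, so OrvB is inactive.
ppGpp is absent, so HaxD is inactive.
Citrulline is present, so VorZ is active.
With repressor VorZ bound, *nolY* is not transcribed.
So NolY is not produced.
Required activator NolY is absent, so *morN* is not transcribed.
→ *morN* is OFF.
Ni²⁺ is present, so IrpU is active.
cAMP is present, so KulE is active.
No repressor is bound and IrpU and KulE are active, so *temP* is transcribed.
So TemP is produced and active.
Glyoxylate is present, so BexH is active.
No repressor is bound and TemP and BexH are active, so *irpC* is transcribed.
→ *irpC* is ON.
Quinate is present, so QilY is inactive.
With no repressor bound, *rudZ* is transcribed.
→ *rudZ* is ON.
ZorM is produced constitutively and is active.
Co²⁺ is present, so NolE is inactive.
Required activator NolE is absent, so *elnX* is not transcribed.
So ElnX is not produced.
Activator ZorM is present, so *haxH* is transcribed.
→ *haxH* is ON.
3 of the 5 genes are transcribed.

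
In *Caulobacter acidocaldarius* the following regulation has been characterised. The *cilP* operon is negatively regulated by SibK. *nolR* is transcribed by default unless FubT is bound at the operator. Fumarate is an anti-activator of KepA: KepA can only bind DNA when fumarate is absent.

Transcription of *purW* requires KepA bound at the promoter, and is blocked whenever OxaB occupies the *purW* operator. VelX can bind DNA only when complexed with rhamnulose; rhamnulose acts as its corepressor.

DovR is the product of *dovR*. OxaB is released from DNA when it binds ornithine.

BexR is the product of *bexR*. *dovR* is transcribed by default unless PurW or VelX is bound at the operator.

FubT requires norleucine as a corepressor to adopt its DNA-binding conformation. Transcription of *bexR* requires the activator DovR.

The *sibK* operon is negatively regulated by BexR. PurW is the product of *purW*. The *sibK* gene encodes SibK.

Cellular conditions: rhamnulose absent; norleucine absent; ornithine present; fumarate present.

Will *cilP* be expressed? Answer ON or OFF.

ON

Fumarate is present, so KepA is inactive.
Ornithine is present, so OxaB is inactive.
Required activator KepA is absent, so *purW* is not transcribed.
So PurW is not produced.
Rhamnulose is absent, so VelX is inactive.
With no repressor bound, *dovR* is transcribed.
So DovR is produced and active.
No repressor is bound and DovR is active, so *bexR* is transcribed.
So BexR is produced and active.
With repressor BexR bound, *sibK* is not transcribed.
So SibK is not produced.
With no repressor bound, *cilP* is transcribed.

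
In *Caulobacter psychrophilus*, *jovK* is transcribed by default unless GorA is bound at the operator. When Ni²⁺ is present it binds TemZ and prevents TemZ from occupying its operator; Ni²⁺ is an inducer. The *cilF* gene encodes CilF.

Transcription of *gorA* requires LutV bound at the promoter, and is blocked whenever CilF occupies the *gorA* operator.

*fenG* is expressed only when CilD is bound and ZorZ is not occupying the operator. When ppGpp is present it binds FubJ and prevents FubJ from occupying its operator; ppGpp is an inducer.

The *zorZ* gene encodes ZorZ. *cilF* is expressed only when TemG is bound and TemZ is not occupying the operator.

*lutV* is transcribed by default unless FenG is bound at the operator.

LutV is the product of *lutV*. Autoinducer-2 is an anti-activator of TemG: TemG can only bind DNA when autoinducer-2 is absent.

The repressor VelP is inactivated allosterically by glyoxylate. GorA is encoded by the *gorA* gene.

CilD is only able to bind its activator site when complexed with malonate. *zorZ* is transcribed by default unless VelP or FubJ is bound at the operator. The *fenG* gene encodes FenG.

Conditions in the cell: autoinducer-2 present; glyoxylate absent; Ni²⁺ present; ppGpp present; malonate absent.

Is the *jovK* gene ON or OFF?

OFF

Glyoxylate is absent, so VelP is active.
ppGpp is present, so FubJ is inactive.
With repressor VelP bound, *zorZ* is not transcribed.
So ZorZ is not produced.
Malonate is absent, so CilD is inactive.
Required activator CilD is absent, so *fenG* is not transcribed.
So FenG is not produced.
With no repressor bound, *lutV* is transcribed.
So LutV is produced and active.
Autoinducer-2 is present, so TemG is inactive.
Ni²⁺ is present, so TemZ is inactive.
Required activator TemG is absent, so *cilF* is not transcribed.
So CilF is not produced.
No repressor is bound and LutV is active, so *gorA* is transcribed.
So GorA is produced and active.
With repressor GorA bound, *jovK* is not transcribed.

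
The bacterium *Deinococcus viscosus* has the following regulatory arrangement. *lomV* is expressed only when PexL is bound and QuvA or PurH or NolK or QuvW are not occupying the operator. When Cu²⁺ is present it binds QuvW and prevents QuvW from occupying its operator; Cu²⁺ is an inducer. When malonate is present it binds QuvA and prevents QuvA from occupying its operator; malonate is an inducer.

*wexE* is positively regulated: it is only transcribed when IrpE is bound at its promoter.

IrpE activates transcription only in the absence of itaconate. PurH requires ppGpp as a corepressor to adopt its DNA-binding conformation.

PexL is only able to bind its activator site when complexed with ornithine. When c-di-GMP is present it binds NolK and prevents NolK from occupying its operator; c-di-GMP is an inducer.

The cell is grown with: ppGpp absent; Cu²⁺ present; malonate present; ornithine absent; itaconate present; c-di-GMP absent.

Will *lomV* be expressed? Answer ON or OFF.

OFF

Ornithine is absent, so PexL is inactive.
Malonate is present, so QuvA is inactive.
ppGpp is absent, so PurH is inactive.
c-di-GMP is absent, so NolK is active.
Cu²⁺ is present, so QuvW is inactive.
With repressor NolK bound, *lomV* is not transcribed.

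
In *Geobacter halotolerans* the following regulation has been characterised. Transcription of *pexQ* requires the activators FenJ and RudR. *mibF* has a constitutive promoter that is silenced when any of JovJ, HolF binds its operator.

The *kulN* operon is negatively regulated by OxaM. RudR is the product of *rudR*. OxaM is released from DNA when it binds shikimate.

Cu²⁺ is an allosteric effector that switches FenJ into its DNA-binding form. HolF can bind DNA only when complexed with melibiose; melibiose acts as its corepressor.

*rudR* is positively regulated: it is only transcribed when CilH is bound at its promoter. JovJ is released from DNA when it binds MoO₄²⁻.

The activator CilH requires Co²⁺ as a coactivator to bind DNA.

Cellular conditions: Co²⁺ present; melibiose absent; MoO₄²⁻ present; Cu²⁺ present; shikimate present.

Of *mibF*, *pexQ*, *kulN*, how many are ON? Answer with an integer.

3

MoO₄²⁻ is present, so JovJ is inactive.
Melibiose is absent, so HolF is inactive.
With no repressor bound, *mibF* is transcribed.
→ *mibF* is ON.
Cu²⁺ is present, so FenJ is active.
Co²⁺ is present, so CilH is active.
No repressor is bound and CilH is active, so *rudR* is transcribed.
So RudR is produced and active.
No repressor is bound and FenJ and RudR are active, so *pexQ* is transcribed.
→ *pexQ* is ON.
Shikimate is present, so OxaM is inactive.
With no repressor bound, *kulN* is transcribed.
→ *kulN* is ON.
3 of the 3 genes are transcribed.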